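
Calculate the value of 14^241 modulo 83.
Using Fermat: 14^{82} ≡ 1 (mod 83). 241 ≡ 77 (mod 82). So 14^{241} ≡ 14^{77} ≡ 57 (mod 83)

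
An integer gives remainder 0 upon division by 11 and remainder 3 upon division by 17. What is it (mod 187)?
M = 11 × 17 = 187. M₁ = 17, y₁ ≡ 2 (mod 11). M₂ = 11, y₂ ≡ 14 (mod 17). n = 0×17×2 + 3×11×14 ≡ 88 (mod 187). The smallest positive such number is 88.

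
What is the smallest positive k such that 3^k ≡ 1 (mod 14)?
Powers of 3 mod 14: 3^1≡3, 3^2≡9, 3^3≡13, 3^4≡11, 3^5≡5, 3^6≡1. Order = 6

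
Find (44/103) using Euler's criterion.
(44/103) = 44^{51} mod 103 = -1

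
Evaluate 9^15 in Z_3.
Using repeated squaring. 9 ≡ 0 (mod 3). 15 = 8 + 4 + 2 + 1 (binary 1111). Repeated squaring mod 3: 0^1 ≡ 0; 0^2 ≡ 0² = 0 ≡ 0; 0^4 ≡ 0² = 0 ≡ 0; 0^8 ≡ 0² = 0 ≡ 0. Multiply: 9^15 ≡ 0^8 × 0^4 × 0^2 × 0^1 ≡ 0 × 0 × 0 × 0 (mod 3): 0 × 0 = 0 ≡ 0; 0 × 0 = 0 ≡ 0; 0 × 0 = 0 ≡ 0. So 9^15 ≡ 0 (mod 3).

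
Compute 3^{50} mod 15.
9

Using successive squaring:
Binary expansion of 50: 110010
Powers of 3 mod 15 (each is the square of the previous):
  3^1 ≡ 3 (mod 15)
  3^2 ≡ 3² = 9 ≡ 9 (mod 15)
  3^4 ≡ 9² = 81 ≡ 6 (mod 15)
  3^8 ≡ 6² = 36 ≡ 6 (mod 15)
  3^16 ≡ 6² = 36 ≡ 6 (mod 15)
  3^32 ≡ 6² = 36 ≡ 6 (mod 15)
50 = 32 + 16 + 2, so 3^50 = 3^32 × 3^16 × 3^2 ≡ 6 × 6 × 9 (mod 15)
Multiplying step by step:
  6 × 6 = 36 ≡ 6 (mod 15)
  6 × 9 = 54 ≡ 9 (mod 15)
Result: 3^50 ≡ 9 (mod 15)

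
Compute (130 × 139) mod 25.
20

(130 × 139) = 18070
18070 mod 25 = 20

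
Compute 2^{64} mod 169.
94

Using successive squaring:
Binary expansion of 64: 1000000
Powers of 2 mod 169 (each is the square of the previous):
  2^1 ≡ 2 (mod 169)
  2^2 ≡ 2² = 4 ≡ 4 (mod 169)
  2^4 ≡ 4² = 16 ≡ 16 (mod 169)
  2^8 ≡ 16² = 256 ≡ 87 (mod 169)
  2^16 ≡ 87² = 7569 ≡ 133 (mod 169)
  2^32 ≡ 133² = 17689 ≡ 113 (mod 169)
  2^64 ≡ 113² = 12769 ≡ 94 (mod 169)
64 is a power of 2, so 2^64 is the last square: ≡ 94 (mod 169)
Result: 2^64 ≡ 94 (mod 169)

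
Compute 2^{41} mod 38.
32

Using successive squaring:
Binary expansion of 41: 101001
Powers of 2 mod 38 (each is the square of the previous):
  2^1 ≡ 2 (mod 38)
  2^2 ≡ 2² = 4 ≡ 4 (mod 38)
  2^4 ≡ 4² = 16 ≡ 16 (mod 38)
  2^8 ≡ 16² = 256 ≡ 28 (mod 38)
  2^16 ≡ 28² = 784 ≡ 24 (mod 38)
  2^32 ≡ 24² = 576 ≡ 6 (mod 38)
41 = 32 + 8 + 1, so 2^41 = 2^32 × 2^8 × 2^1 ≡ 6 × 28 × 2 (mod 38)
Multiplying step by step:
  6 × 28 = 168 ≡ 16 (mod 38)
  16 × 2 = 32 ≡ 32 (mod 38)
Result: 2^41 ≡ 32 (mod 38)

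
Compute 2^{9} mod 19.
18

Using successive squaring:
Binary expansion of 9: 1001
Powers of 2 mod 19 (each is the square of the previous):
  2^1 ≡ 2 (mod 19)
  2^2 ≡ 2² = 4 ≡ 4 (mod 19)
  2^4 ≡ 4² = 16 ≡ 16 (mod 19)
  2^8 ≡ 16² = 256 ≡ 9 (mod 19)
9 = 8 + 1, so 2^9 = 2^8 × 2^1 ≡ 9 × 2 (mod 19)
Multiplying step by step:
  9 × 2 = 18 ≡ 18 (mod 19)
Result: 2^9 ≡ 18 (mod 19)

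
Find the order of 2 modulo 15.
Powers of 2 mod 15: 2^1≡2, 2^2≡4, 2^3≡8, 2^4≡1. Order = 4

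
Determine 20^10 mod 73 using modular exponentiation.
10 = 8 + 2 (binary 1010). Repeated squaring mod 73: 20^1 ≡ 20; 20^2 ≡ 20² = 400 ≡ 35; 20^4 ≡ 35² = 1225 ≡ 57; 20^8 ≡ 57² = 3249 ≡ 37. Multiply: 20^10 = 20^8 × 20^2 ≡ 37 × 35 (mod 73): 37 × 35 = 1295 ≡ 54. So 20^10 ≡ 54 (mod 73).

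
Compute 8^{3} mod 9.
8

Using successive squaring:
Binary expansion of 3: 11
Powers of 8 mod 9 (each is the square of the previous):
  8^1 ≡ 8 (mod 9)
  8^2 ≡ 8² = 64 ≡ 1 (mod 9)
3 = 2 + 1, so 8^3 = 8^2 × 8^1 ≡ 1 × 8 (mod 9)
Multiplying step by step:
  1 × 8 = 8 ≡ 8 (mod 9)
Result: 8^3 ≡ 8 (mod 9)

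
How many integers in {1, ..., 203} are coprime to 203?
168

Prime factorization: 203 = 7 × 29
Using the formula φ(n) = n × Π(1 - 1/p) for each prime factor p:
φ(203) = 203 × (1 - 1/7) × (1 - 1/29)
φ(203) = 168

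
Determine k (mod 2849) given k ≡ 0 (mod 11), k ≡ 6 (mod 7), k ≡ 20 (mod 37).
1056

Using the Chinese Remainder Theorem:
M = product of moduli = 2849
For equation 1: M_1 = 259, 259 ≡ 6 (mod 11), inverse of 259 mod 11 is 2 (check: 6 × 2 = 12 ≡ 1 (mod 11))
For equation 2: M_2 = 407, 407 ≡ 1 (mod 7), inverse of 407 mod 7 is 1 (check: 1 × 1 = 1 ≡ 1 (mod 7))
For equation 3: M_3 = 77, 77 ≡ 3 (mod 37), inverse of 77 mod 37 is 25 (check: 3 × 25 = 75 ≡ 1 (mod 37))
Combine: k ≡ Σ r_i×M_i×(M_i⁻¹ mod m_i) = 0×259×2 + 6×407×1 + 20×77×25 = 0 + 2442 + 38500 = 40942
40942 mod 2849 = 1056
k ≡ 1056 (mod 2849)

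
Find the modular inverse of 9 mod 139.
9^(-1) ≡ 31 (mod 139). Verification: 9 × 31 = 279 ≡ 1 (mod 139)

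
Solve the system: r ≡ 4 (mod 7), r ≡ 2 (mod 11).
M = 7 × 11 = 77. M₁ = 11, y₁ ≡ 2 (mod 7). M₂ = 7, y₂ ≡ 8 (mod 11). r = 4×11×2 + 2×7×8 ≡ 46 (mod 77)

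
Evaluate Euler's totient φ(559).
504

Prime factorization: 559 = 13 × 43
Using the formula φ(n) = n × Π(1 - 1/p) for each prime factor p:
φ(559) = 559 × (1 - 1/13) × (1 - 1/43)
φ(559) = 504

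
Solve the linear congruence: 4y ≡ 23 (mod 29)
13

Since gcd(4, 29) = 1 divides 23, a solution exists.
Multiply both sides by the inverse of 4 mod 29:
  4^(-1) mod 29 = 22
  x ≡ 22 × 23 ≡ 506 ≡ 13 (mod 29)
Verification: 4 × 13 = 52 = 1 × 29 + 23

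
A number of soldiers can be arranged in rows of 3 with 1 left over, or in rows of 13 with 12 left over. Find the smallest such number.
M = 3 × 13 = 39. M₁ = 13, y₁ ≡ 1 (mod 3). M₂ = 3, y₂ ≡ 9 (mod 13). z = 1×13×1 + 12×3×9 ≡ 25 (mod 39). The smallest positive such number is 25.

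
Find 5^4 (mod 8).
4 = 4 (binary 100). Repeated squaring mod 8: 5^1 ≡ 5; 5^2 ≡ 5² = 25 ≡ 1; 5^4 ≡ 1² = 1 ≡ 1. So 5^4 ≡ 1 (mod 8).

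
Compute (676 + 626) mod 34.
10

(676 + 626) = 1302
1302 mod 34 = 10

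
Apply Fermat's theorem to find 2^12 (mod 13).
By Fermat's Little Theorem, 2^{12} ≡ 1 (mod 13) since 13 is prime and gcd(2, 13) = 1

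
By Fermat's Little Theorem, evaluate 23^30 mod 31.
By Fermat's Little Theorem, 23^{30} ≡ 1 (mod 31) since 31 is prime and gcd(23, 31) = 1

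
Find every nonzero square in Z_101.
QRs mod 101: {1, 4, 5, 6, 9, 13, 14, 16, 17, 19, 20, 21, 22, 23, 24, 25, 30, 31, 33, 36, 37, 43, 45, 47, 49, 52, 54, 56, 58, 64, 65, 68, 70, 71, 76, 77, 78, 79, 80, 81, 82, 84, 85, 87, 88, 92, 95, 96, 97, 100}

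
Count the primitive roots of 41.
16

The number of primitive roots modulo p is φ(p-1) = φ(40)
φ(40) = 16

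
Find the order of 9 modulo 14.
Powers of 9 mod 14: 9^1≡9, 9^2≡11, 9^3≡1. Order = 3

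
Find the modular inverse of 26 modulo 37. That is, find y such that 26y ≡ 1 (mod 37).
10

Using Extended Euclidean Algorithm:
gcd(26, 37) = 1
Bezout coefficients: 26 × 10 + 37 × -7 = 1
So 26 × 10 ≡ 1 (mod 37)
The inverse is 10 mod 37 = 10
Verification: 26 × 10 = 260 = 7 × 37 + 1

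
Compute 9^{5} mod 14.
11

Using successive squaring:
Binary expansion of 5: 101
Powers of 9 mod 14 (each is the square of the previous):
  9^1 ≡ 9 (mod 14)
  9^2 ≡ 9² = 81 ≡ 11 (mod 14)
  9^4 ≡ 11² = 121 ≡ 9 (mod 14)
5 = 4 + 1, so 9^5 = 9^4 × 9^1 ≡ 9 × 9 (mod 14)
Multiplying step by step:
  9 × 9 = 81 ≡ 11 (mod 14)
Result: 9^5 ≡ 11 (mod 14)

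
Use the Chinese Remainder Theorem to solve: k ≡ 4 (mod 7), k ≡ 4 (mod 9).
M = 7 × 9 = 63. M₁ = 9, y₁ ≡ 4 (mod 7). M₂ = 7, y₂ ≡ 4 (mod 9). k = 4×9×4 + 4×7×4 ≡ 4 (mod 63)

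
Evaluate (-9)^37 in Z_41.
Using repeated squaring. (-9) ≡ 32 (mod 41). 37 = 32 + 4 + 1 (binary 100101). Repeated squaring mod 41: 32^1 ≡ 32; 32^2 ≡ 32² = 1024 ≡ 40; 32^4 ≡ 40² = 1600 ≡ 1; 32^8 ≡ 1² = 1 ≡ 1; 32^16 ≡ 1² = 1 ≡ 1; 32^32 ≡ 1² = 1 ≡ 1. Multiply: (-9)^37 ≡ 32^32 × 32^4 × 32^1 ≡ 1 × 1 × 32 (mod 41): 1 × 1 = 1 ≡ 1; 1 × 32 = 32 ≡ 32. So (-9)^37 ≡ 32 (mod 41).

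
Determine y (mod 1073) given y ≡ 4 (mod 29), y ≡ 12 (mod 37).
1048

Using the Chinese Remainder Theorem:
M = product of moduli = 1073
For equation 1: M_1 = 37, 37 ≡ 8 (mod 29), inverse of 37 mod 29 is 11 (check: 8 × 11 = 88 ≡ 1 (mod 29))
For equation 2: M_2 = 29, 29 ≡ 29 (mod 37), inverse of 29 mod 37 is 23 (check: 29 × 23 = 667 ≡ 1 (mod 37))
Combine: y ≡ Σ r_i×M_i×(M_i⁻¹ mod m_i) = 4×37×11 + 12×29×23 = 1628 + 8004 = 9632
9632 mod 1073 = 1048
y ≡ 1048 (mod 1073)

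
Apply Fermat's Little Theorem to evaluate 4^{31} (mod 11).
4

By Fermat's Little Theorem, a^(p-1) ≡ 1 (mod p) for prime p and gcd(a, p) = 1
Here p = 11, so 4^10 ≡ 1 (mod 11)
We can reduce the exponent: 31 mod 10 = 1
So 4^31 ≡ 4^1 (mod 11)
Computing: 4^1 mod 11 = 4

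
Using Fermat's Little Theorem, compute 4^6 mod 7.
By Fermat's Little Theorem, 4^{6} ≡ 1 (mod 7) since 7 is prime and gcd(4, 7) = 1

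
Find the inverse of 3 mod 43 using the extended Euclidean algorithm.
Extended GCD: 3(-14) + 43(1) = 1. So 3^(-1) ≡ 29 ≡ 29 (mod 43). Verify: 3 × 29 = 87 ≡ 1 (mod 43)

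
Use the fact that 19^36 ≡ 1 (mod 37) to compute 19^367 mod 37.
By Fermat: 19^{36} ≡ 1 (mod 37). 367 ≡ 7 (mod 36). So 19^{367} ≡ 19^{7} ≡ 24 (mod 37)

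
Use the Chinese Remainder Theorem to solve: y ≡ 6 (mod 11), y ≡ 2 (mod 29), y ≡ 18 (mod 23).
2525

Using the Chinese Remainder Theorem:
M = product of moduli = 7337
For equation 1: M_1 = 667, 667 ≡ 7 (mod 11), inverse of 667 mod 11 is 8 (check: 7 × 8 = 56 ≡ 1 (mod 11))
For equation 2: M_2 = 253, 253 ≡ 21 (mod 29), inverse of 253 mod 29 is 18 (check: 21 × 18 = 378 ≡ 1 (mod 29))
For equation 3: M_3 = 319, 319 ≡ 20 (mod 23), inverse of 319 mod 23 is 15 (check: 20 × 15 = 300 ≡ 1 (mod 23))
Combine: y ≡ Σ r_i×M_i×(M_i⁻¹ mod m_i) = 6×667×8 + 2×253×18 + 18×319×15 = 32016 + 9108 + 86130 = 127254
127254 mod 7337 = 2525
y ≡ 2525 (mod 7337)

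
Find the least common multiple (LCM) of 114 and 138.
2622

First find GCD(114, 138) using the Euclidean algorithm:
114 = 0 × 138 + 114
138 = 1 × 114 + 24
114 = 4 × 24 + 18
24 = 1 × 18 + 6
18 = 3 × 6 + 0
GCD(114, 138) = 6

LCM formula: LCM(a, b) = (a × b) / GCD(a, b)
LCM(114, 138) = (114 × 138) / 6
LCM(114, 138) = 15732 / 6
LCM(114, 138) = 2622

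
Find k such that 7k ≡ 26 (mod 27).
23

Since gcd(7, 27) = 1 divides 26, a solution exists.
Multiply both sides by the inverse of 7 mod 27:
  7^(-1) mod 27 = 4
  x ≡ 4 × 26 ≡ 104 ≡ 23 (mod 27)
Verification: 7 × 23 = 161 = 5 × 27 + 26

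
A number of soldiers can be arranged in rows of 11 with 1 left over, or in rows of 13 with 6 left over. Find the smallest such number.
M = 11 × 13 = 143. M₁ = 13, y₁ ≡ 6 (mod 11). M₂ = 11, y₂ ≡ 6 (mod 13). n = 1×13×6 + 6×11×6 ≡ 45 (mod 143). The smallest positive such number is 45.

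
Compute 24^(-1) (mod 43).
24^(-1) ≡ 9 (mod 43). Verification: 24 × 9 = 216 ≡ 1 (mod 43)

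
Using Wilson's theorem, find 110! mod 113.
(112)! = (110)! × (111) × (112) ≡ -1 (mod 113). So (110)! ≡ -1 × [(112)(111)]^(-1) ≡ 56 (mod 113)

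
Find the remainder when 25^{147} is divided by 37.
By Fermat: 25^{36} ≡ 1 (mod 37). 147 = 4×36 + 3. So 25^{147} ≡ 25^{3} ≡ 11 (mod 37)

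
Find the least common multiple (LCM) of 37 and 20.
740

First find GCD(37, 20) using the Euclidean algorithm:
37 = 1 × 20 + 17
20 = 1 × 17 + 3
17 = 5 × 3 + 2
3 = 1 × 2 + 1
2 = 2 × 1 + 0
GCD(37, 20) = 1

LCM formula: LCM(a, b) = (a × b) / GCD(a, b)
LCM(37, 20) = (37 × 20) / 1
LCM(37, 20) = 740 / 1
LCM(37, 20) = 740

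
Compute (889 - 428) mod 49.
20

(889 - 428) = 461
461 mod 49 = 20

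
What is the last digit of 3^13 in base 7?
Using Fermat: 3^{6} ≡ 1 (mod 7). 13 ≡ 1 (mod 6). So 3^{13} ≡ 3^{1} ≡ 3 (mod 7)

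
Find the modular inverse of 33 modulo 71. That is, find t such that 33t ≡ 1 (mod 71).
28

Using Extended Euclidean Algorithm:
gcd(33, 71) = 1
Bezout coefficients: 33 × 28 + 71 × -13 = 1
So 33 × 28 ≡ 1 (mod 71)
The inverse is 28 mod 71 = 28
Verification: 33 × 28 = 924 = 13 × 71 + 1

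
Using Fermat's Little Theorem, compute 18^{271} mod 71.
12

By Fermat's Little Theorem, a^(p-1) ≡ 1 (mod p) for prime p and gcd(a, p) = 1
Here p = 71, so 18^70 ≡ 1 (mod 71)
We can reduce the exponent: 271 mod 70 = 61
So 18^271 ≡ 18^61 (mod 71)
Computing: 18^61 mod 71 = 12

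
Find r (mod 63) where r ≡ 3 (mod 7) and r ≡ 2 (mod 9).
M = 7 × 9 = 63. M₁ = 9, y₁ ≡ 4 (mod 7). M₂ = 7, y₂ ≡ 4 (mod 9). r = 3×9×4 + 2×7×4 ≡ 38 (mod 63)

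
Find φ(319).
280

Prime factorization: 319 = 11 × 29
Using the formula φ(n) = n × Π(1 - 1/p) for each prime factor p:
φ(319) = 319 × (1 - 1/11) × (1 - 1/29)
φ(319) = 280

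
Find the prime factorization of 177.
3 × 59

Divide by primes starting from smallest:
177 ÷ 3 = 59
59 ÷ 59 = 1

177 = 3 × 59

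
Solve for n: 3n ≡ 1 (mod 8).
3

Since gcd(3, 8) = 1 divides 1, a solution exists.
Multiply both sides by the inverse of 3 mod 8:
  3^(-1) mod 8 = 3
  x ≡ 3 × 1 ≡ 3 ≡ 3 (mod 8)
Verification: 3 × 3 = 9 = 1 × 8 + 1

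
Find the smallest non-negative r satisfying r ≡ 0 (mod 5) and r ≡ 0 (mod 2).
M = 5 × 2 = 10. M₁ = 2, y₁ ≡ 3 (mod 5). M₂ = 5, y₂ ≡ 1 (mod 2). r = 0×2×3 + 0×5×1 ≡ 0 (mod 10)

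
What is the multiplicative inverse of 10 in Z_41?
37

Using Extended Euclidean Algorithm:
gcd(10, 41) = 1
Bezout coefficients: 10 × -4 + 41 × 1 = 1
So 10 × -4 ≡ 1 (mod 41)
The inverse is -4 mod 41 = 37
Verification: 10 × 37 = 370 = 9 × 41 + 1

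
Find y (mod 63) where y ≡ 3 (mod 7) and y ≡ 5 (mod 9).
M = 7 × 9 = 63. M₁ = 9, y₁ ≡ 4 (mod 7). M₂ = 7, y₂ ≡ 4 (mod 9). y = 3×9×4 + 5×7×4 ≡ 59 (mod 63)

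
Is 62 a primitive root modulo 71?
Yes

To verify, check if 62^(70/q) ≢ 1 (mod 71) for each prime divisor q of 70
Divisors of 70 = 70: [1, 2, 5, 7, 10, 14, 35, 70]
  62^(70/2) = 62^35 ≡ 70 (mod 71)
  62^(70/5) = 62^14 ≡ 5 (mod 71)
  62^(70/7) = 62^10 ≡ 32 (mod 71)
Conclusion: 62 is a primitive root modulo 71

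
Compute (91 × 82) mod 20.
2

(91 × 82) = 7462
7462 mod 20 = 2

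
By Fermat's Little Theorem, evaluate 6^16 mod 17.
By Fermat's Little Theorem, 6^{16} ≡ 1 (mod 17) since 17 is prime and gcd(6, 17) = 1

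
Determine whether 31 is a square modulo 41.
By Euler's criterion: 31^{20} ≡ 1 (mod 41). Since this equals 1, 31 is a QR.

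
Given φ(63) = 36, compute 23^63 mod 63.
By Euler: 23^{36} ≡ 1 (mod 63) since gcd(23, 63) = 1. 63 = 1×36 + 27. So 23^{63} ≡ 23^{27} ≡ 8 (mod 63)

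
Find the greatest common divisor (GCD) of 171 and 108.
9

Using the Euclidean algorithm:
171 = 1 × 108 + 63
108 = 1 × 63 + 45
63 = 1 × 45 + 18
45 = 2 × 18 + 9
18 = 2 × 9 + 0

GCD(171, 108) = 9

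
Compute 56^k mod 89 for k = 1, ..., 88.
g^1, g^2, ..., g^{88} mod 89: {56, 21, 19, 85, 43, 5, 13, 16, 6, 69, 37, 25, 65, 80, 30, 78, 7, 36, 58, 44, 61, 34, 35, 2, 23, 42, 38, 81, 86, 10, 26, 32, 12, 49, 74, 50, 41, 71, 60, 67, 14, 72, 27, 88, 33, 68, 70, 4, 46, 84, 76, 73, 83, 20, 52, 64, 24, 9, 59, 11, 82, 53, 31, 45, 28, 55, 54, 87, 66, 47, 51, 8, 3, 79, 63, 57, 77, 40, 15, 39, 48, 18, 29, 22, 75, 17, 62, 1}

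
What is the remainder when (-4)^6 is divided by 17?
(-4) ≡ 13 (mod 17). 6 = 4 + 2 (binary 110). Repeated squaring mod 17: 13^1 ≡ 13; 13^2 ≡ 13² = 169 ≡ 16; 13^4 ≡ 16² = 256 ≡ 1. Multiply: (-4)^6 ≡ 13^4 × 13^2 ≡ 1 × 16 (mod 17): 1 × 16 = 16 ≡ 16. So (-4)^6 ≡ 16 (mod 17).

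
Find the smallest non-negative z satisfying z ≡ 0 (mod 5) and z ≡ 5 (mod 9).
M = 5 × 9 = 45. M₁ = 9, y₁ ≡ 4 (mod 5). M₂ = 5, y₂ ≡ 2 (mod 9). z = 0×9×4 + 5×5×2 ≡ 5 (mod 45)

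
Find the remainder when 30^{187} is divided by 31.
By Fermat: 30^{30} ≡ 1 (mod 31). 187 = 6×30 + 7. So 30^{187} ≡ 30^{7} ≡ 30 (mod 31)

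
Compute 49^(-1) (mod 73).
49^(-1) ≡ 3 (mod 73). Verification: 49 × 3 = 147 ≡ 1 (mod 73)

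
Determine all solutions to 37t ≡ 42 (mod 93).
69

Since gcd(37, 93) = 1 divides 42, a solution exists.
Multiply both sides by the inverse of 37 mod 93:
  37^(-1) mod 93 = 88
  x ≡ 88 × 42 ≡ 3696 ≡ 69 (mod 93)
Verification: 37 × 69 = 2553 = 27 × 93 + 42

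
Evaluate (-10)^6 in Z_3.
(-10) ≡ 2 (mod 3). 6 = 4 + 2 (binary 110). Repeated squaring mod 3: 2^1 ≡ 2; 2^2 ≡ 2² = 4 ≡ 1; 2^4 ≡ 1² = 1 ≡ 1. Multiply: (-10)^6 ≡ 2^4 × 2^2 ≡ 1 × 1 (mod 3): 1 × 1 = 1 ≡ 1. So (-10)^6 ≡ 1 (mod 3).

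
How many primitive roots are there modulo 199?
Number of primitive roots mod 199 = φ(198) = 60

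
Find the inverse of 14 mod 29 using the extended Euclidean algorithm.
Extended GCD: 14(-2) + 29(1) = 1. So 14^(-1) ≡ 27 ≡ 27 (mod 29). Verify: 14 × 27 = 378 ≡ 1 (mod 29)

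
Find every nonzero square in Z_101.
QRs mod 101: {1, 4, 5, 6, 9, 13, 14, 16, 17, 19, 20, 21, 22, 23, 24, 25, 30, 31, 33, 36, 37, 43, 45, 47, 49, 52, 54, 56, 58, 64, 65, 68, 70, 71, 76, 77, 78, 79, 80, 81, 82, 84, 85, 87, 88, 92, 95, 96, 97, 100}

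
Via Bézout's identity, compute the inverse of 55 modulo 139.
Extended GCD: 55(-48) + 139(19) = 1. So 55^(-1) ≡ 91 ≡ 91 (mod 139). Verify: 55 × 91 = 5005 ≡ 1 (mod 139)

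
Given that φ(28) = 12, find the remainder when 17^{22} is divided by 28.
By Euler: 17^{12} ≡ 1 (mod 28) since gcd(17, 28) = 1. 22 = 1×12 + 10. So 17^{22} ≡ 17^{10} ≡ 25 (mod 28)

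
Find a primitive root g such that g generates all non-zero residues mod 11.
p - 1 = 10 has prime divisors 2, 5. h is a primitive root mod 11 iff h^(10/q) ≢ 1 (mod 11) for each such q.
h = 2: 2^5 ≡ 10, 2^2 ≡ 4 (mod 11); none is 1, so 2 has order 10 and is a primitive root.
The smallest primitive root mod 11 is g = 2.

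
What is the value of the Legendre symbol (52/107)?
(52/107) = 52^{53} mod 107 = 1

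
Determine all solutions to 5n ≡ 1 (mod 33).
20

Since gcd(5, 33) = 1 divides 1, a solution exists.
Multiply both sides by the inverse of 5 mod 33:
  5^(-1) mod 33 = 20
  x ≡ 20 × 1 ≡ 20 ≡ 20 (mod 33)
Verification: 5 × 20 = 100 = 3 × 33 + 1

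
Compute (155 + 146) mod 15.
1

(155 + 146) = 301
301 mod 15 = 1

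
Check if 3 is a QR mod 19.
By Euler's criterion: 3^{9} ≡ 18 (mod 19). Since this equals -1 (≡ 18), 3 is not a QR.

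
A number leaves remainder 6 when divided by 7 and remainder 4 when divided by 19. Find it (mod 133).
M = 7 × 19 = 133. M₁ = 19, y₁ ≡ 3 (mod 7). M₂ = 7, y₂ ≡ 11 (mod 19). t = 6×19×3 + 4×7×11 ≡ 118 (mod 133)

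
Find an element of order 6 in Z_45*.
4 has order 6 mod 45 since 4^{6} ≡ 1 (mod 45) and no smaller power works.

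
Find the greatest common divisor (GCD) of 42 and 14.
14

Using the Euclidean algorithm:
42 = 3 × 14 + 0

GCD(42, 14) = 14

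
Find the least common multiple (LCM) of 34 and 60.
1020

First find GCD(34, 60) using the Euclidean algorithm:
34 = 0 × 60 + 34
60 = 1 × 34 + 26
34 = 1 × 26 + 8
26 = 3 × 8 + 2
8 = 4 × 2 + 0
GCD(34, 60) = 2

LCM formula: LCM(a, b) = (a × b) / GCD(a, b)
LCM(34, 60) = (34 × 60) / 2
LCM(34, 60) = 2040 / 2
LCM(34, 60) = 1020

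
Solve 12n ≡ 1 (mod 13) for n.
12^(-1) ≡ 12 (mod 13). Verification: 12 × 12 = 144 ≡ 1 (mod 13)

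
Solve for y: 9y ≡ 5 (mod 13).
2

Since gcd(9, 13) = 1 divides 5, a solution exists.
Multiply both sides by the inverse of 9 mod 13:
  9^(-1) mod 13 = 3
  x ≡ 3 × 5 ≡ 15 ≡ 2 (mod 13)
Verification: 9 × 2 = 18 = 1 × 13 + 5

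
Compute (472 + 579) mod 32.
27

(472 + 579) = 1051
1051 mod 32 = 27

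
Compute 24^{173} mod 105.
54

Using successive squaring:
Binary expansion of 173: 10101101
Powers of 24 mod 105 (each is the square of the previous):
  24^1 ≡ 24 (mod 105)
  24^2 ≡ 24² = 576 ≡ 51 (mod 105)
  24^4 ≡ 51² = 2601 ≡ 81 (mod 105)
  24^8 ≡ 81² = 6561 ≡ 51 (mod 105)
  24^16 ≡ 51² = 2601 ≡ 81 (mod 105)
  24^32 ≡ 81² = 6561 ≡ 51 (mod 105)
  24^64 ≡ 51² = 2601 ≡ 81 (mod 105)
  24^128 ≡ 81² = 6561 ≡ 51 (mod 105)
173 = 128 + 32 + 8 + 4 + 1, so 24^173 = 24^128 × 24^32 × 24^8 × 24^4 × 24^1 ≡ 51 × 51 × 51 × 81 × 24 (mod 105)
Multiplying step by step:
  51 × 51 = 2601 ≡ 81 (mod 105)
  81 × 51 = 4131 ≡ 36 (mod 105)
  36 × 81 = 2916 ≡ 81 (mod 105)
  81 × 24 = 1944 ≡ 54 (mod 105)
Result: 24^173 ≡ 54 (mod 105)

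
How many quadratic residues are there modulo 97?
For prime 97, there are (p-1)/2 = (97-1)/2 = 48 quadratic residues (excluding 0).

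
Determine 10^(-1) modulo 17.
10^(-1) ≡ 12 (mod 17). Verification: 10 × 12 = 120 ≡ 1 (mod 17)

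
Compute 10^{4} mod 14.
4

Using successive squaring:
Binary expansion of 4: 100
Powers of 10 mod 14 (each is the square of the previous):
  10^1 ≡ 10 (mod 14)
  10^2 ≡ 10² = 100 ≡ 2 (mod 14)
  10^4 ≡ 2² = 4 ≡ 4 (mod 14)
4 is a power of 2, so 10^4 is the last square: ≡ 4 (mod 14)
Result: 10^4 ≡ 4 (mod 14)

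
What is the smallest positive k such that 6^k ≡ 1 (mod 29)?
Powers of 6 mod 29: 6^1≡6, 6^2≡7, 6^3≡13, 6^4≡20, 6^5≡4, 6^6≡24, 6^7≡28, 6^8≡23, 6^9≡22, 6^10≡16, 6^11≡9, 6^12≡25, 6^13≡5, 6^14≡1. Order = 14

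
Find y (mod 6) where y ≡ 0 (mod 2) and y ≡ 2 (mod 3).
M = 2 × 3 = 6. M₁ = 3, y₁ ≡ 1 (mod 2). M₂ = 2, y₂ ≡ 2 (mod 3). y = 0×3×1 + 2×2×2 ≡ 2 (mod 6)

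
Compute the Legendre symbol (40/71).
(40/71) = 40^{35} mod 71 = 1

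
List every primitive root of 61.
Primitive roots mod 61: {2, 6, 7, 10, 17, 18, 26, 30, 31, 35, 43, 44, 51, 54, 55, 59}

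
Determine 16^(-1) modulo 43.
16^(-1) ≡ 35 (mod 43). Verification: 16 × 35 = 560 ≡ 1 (mod 43)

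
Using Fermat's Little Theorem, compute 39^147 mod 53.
By Fermat: 39^{52} ≡ 1 (mod 53). 147 = 2×52 + 43. So 39^{147} ≡ 39^{43} ≡ 5 (mod 53)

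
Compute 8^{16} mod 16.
0

Using successive squaring:
Binary expansion of 16: 10000
Powers of 8 mod 16 (each is the square of the previous):
  8^1 ≡ 8 (mod 16)
  8^2 ≡ 8² = 64 ≡ 0 (mod 16)
  8^4 ≡ 0² = 0 ≡ 0 (mod 16)
  8^8 ≡ 0² = 0 ≡ 0 (mod 16)
  8^16 ≡ 0² = 0 ≡ 0 (mod 16)
16 is a power of 2, so 8^16 is the last square: ≡ 0 (mod 16)
Result: 8^16 ≡ 0 (mod 16)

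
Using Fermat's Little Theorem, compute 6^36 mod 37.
By Fermat's Little Theorem, 6^{36} ≡ 1 (mod 37) since 37 is prime and gcd(6, 37) = 1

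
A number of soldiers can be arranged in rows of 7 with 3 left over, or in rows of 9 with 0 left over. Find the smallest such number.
M = 7 × 9 = 63. M₁ = 9, y₁ ≡ 4 (mod 7). M₂ = 7, y₂ ≡ 4 (mod 9). r = 3×9×4 + 0×7×4 ≡ 45 (mod 63). The smallest positive such number is 45.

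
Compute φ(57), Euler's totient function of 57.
36

Prime factorization: 57 = 3 × 19
Using the formula φ(n) = n × Π(1 - 1/p) for each prime factor p:
φ(57) = 57 × (1 - 1/3) × (1 - 1/19)
φ(57) = 36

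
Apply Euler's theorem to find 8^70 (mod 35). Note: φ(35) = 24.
By Euler: 8^{24} ≡ 1 (mod 35) since gcd(8, 35) = 1. 70 = 2×24 + 22. So 8^{70} ≡ 8^{22} ≡ 29 (mod 35)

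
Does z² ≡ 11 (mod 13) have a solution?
By Euler's criterion: 11^{6} ≡ 12 (mod 13). Since this equals -1 (≡ 12), 11 is not a QR.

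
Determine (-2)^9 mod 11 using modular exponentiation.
(-2) ≡ 9 (mod 11). 9 = 8 + 1 (binary 1001). Repeated squaring mod 11: 9^1 ≡ 9; 9^2 ≡ 9² = 81 ≡ 4; 9^4 ≡ 4² = 16 ≡ 5; 9^8 ≡ 5² = 25 ≡ 3. Multiply: (-2)^9 ≡ 9^8 × 9^1 ≡ 3 × 9 (mod 11): 3 × 9 = 27 ≡ 5. So (-2)^9 ≡ 5 (mod 11).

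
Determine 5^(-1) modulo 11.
5^(-1) ≡ 9 (mod 11). Verification: 5 × 9 = 45 ≡ 1 (mod 11)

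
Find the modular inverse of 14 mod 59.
14^(-1) ≡ 38 (mod 59). Verification: 14 × 38 = 532 ≡ 1 (mod 59)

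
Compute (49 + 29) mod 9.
6

(49 + 29) = 78
78 mod 9 = 6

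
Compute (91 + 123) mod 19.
5

(91 + 123) = 214
214 mod 19 = 5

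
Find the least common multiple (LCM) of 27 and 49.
1323

First find GCD(27, 49) using the Euclidean algorithm:
27 = 0 × 49 + 27
49 = 1 × 27 + 22
27 = 1 × 22 + 5
22 = 4 × 5 + 2
5 = 2 × 2 + 1
2 = 2 × 1 + 0
GCD(27, 49) = 1

LCM formula: LCM(a, b) = (a × b) / GCD(a, b)
LCM(27, 49) = (27 × 49) / 1
LCM(27, 49) = 1323 / 1
LCM(27, 49) = 1323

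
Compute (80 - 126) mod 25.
4

(80 - 126) = -46
-46 mod 25 = 4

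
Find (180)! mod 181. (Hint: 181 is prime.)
By Wilson's theorem, (180)! ≡ -1 ≡ 180 (mod 181)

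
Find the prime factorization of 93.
3 × 31

Divide by primes starting from smallest:
93 ÷ 3 = 31
31 ÷ 31 = 1

93 = 3 × 31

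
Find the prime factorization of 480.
2^5 × 3 × 5

Divide by primes starting from smallest:
480 ÷ 2 = 240
240 ÷ 2 = 120
120 ÷ 2 = 60
60 ÷ 2 = 30
30 ÷ 2 = 15
15 ÷ 3 = 5
5 ÷ 5 = 1

480 = 2^5 × 3 × 5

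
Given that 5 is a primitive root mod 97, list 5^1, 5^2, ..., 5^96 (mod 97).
g^1, g^2, ..., g^{96} mod 97: {5, 25, 28, 43, 21, 8, 40, 6, 30, 53, 71, 64, 29, 48, 46, 36, 83, 27, 38, 93, 77, 94, 82, 22, 13, 65, 34, 73, 74, 79, 7, 35, 78, 2, 10, 50, 56, 86, 42, 16, 80, 12, 60, 9, 45, 31, 58, 96, 92, 72, 69, 54, 76, 89, 57, 91, 67, 44, 26, 33, 68, 49, 51, 61, 14, 70, 59, 4, 20, 3, 15, 75, 84, 32, 63, 24, 23, 18, 90, 62, 19, 95, 87, 47, 41, 11, 55, 81, 17, 85, 37, 88, 52, 66, 39, 1}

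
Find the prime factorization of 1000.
2^3 × 5^3

Divide by primes starting from smallest:
1000 ÷ 2 = 500
500 ÷ 2 = 250
250 ÷ 2 = 125
125 ÷ 5 = 25
25 ÷ 5 = 5
5 ÷ 5 = 1

1000 = 2^3 × 5^3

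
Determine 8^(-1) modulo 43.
8^(-1) ≡ 27 (mod 43). Verification: 8 × 27 = 216 ≡ 1 (mod 43)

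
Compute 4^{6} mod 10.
6

Using successive squaring:
Binary expansion of 6: 110
Powers of 4 mod 10 (each is the square of the previous):
  4^1 ≡ 4 (mod 10)
  4^2 ≡ 4² = 16 ≡ 6 (mod 10)
  4^4 ≡ 6² = 36 ≡ 6 (mod 10)
6 = 4 + 2, so 4^6 = 4^4 × 4^2 ≡ 6 × 6 (mod 10)
Multiplying step by step:
  6 × 6 = 36 ≡ 6 (mod 10)
Result: 4^6 ≡ 6 (mod 10)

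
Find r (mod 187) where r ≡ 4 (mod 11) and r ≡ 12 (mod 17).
M = 11 × 17 = 187. M₁ = 17, y₁ ≡ 2 (mod 11). M₂ = 11, y₂ ≡ 14 (mod 17). r = 4×17×2 + 12×11×14 ≡ 114 (mod 187)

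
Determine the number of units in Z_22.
10

Prime factorization: 22 = 2 × 11
Using the formula φ(n) = n × Π(1 - 1/p) for each prime factor p:
φ(22) = 22 × (1 - 1/2) × (1 - 1/11)
φ(22) = 10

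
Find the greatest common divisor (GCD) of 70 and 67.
1

Using the Euclidean algorithm:
70 = 1 × 67 + 3
67 = 22 × 3 + 1
3 = 3 × 1 + 0

GCD(70, 67) = 1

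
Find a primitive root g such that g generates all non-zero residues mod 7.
p - 1 = 6 has prime divisors 2, 3. h is a primitive root mod 7 iff h^(6/q) ≢ 1 (mod 7) for each such q.
h = 2: 2^3 ≡ 1, 2^2 ≡ 4 (mod 7); 2^3 ≡ 1, so not a primitive root.
h = 3: 3^3 ≡ 6, 3^2 ≡ 2 (mod 7); none is 1, so 3 has order 6 and is a primitive root.
The smallest primitive root mod 7 is g = 3.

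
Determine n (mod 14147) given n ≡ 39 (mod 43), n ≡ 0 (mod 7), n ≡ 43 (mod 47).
10101

Using the Chinese Remainder Theorem:
M = product of moduli = 14147
For equation 1: M_1 = 329, 329 ≡ 28 (mod 43), inverse of 329 mod 43 is 20 (check: 28 × 20 = 560 ≡ 1 (mod 43))
For equation 2: M_2 = 2021, 2021 ≡ 5 (mod 7), inverse of 2021 mod 7 is 3 (check: 5 × 3 = 15 ≡ 1 (mod 7))
For equation 3: M_3 = 301, 301 ≡ 19 (mod 47), inverse of 301 mod 47 is 5 (check: 19 × 5 = 95 ≡ 1 (mod 47))
Combine: n ≡ Σ r_i×M_i×(M_i⁻¹ mod m_i) = 39×329×20 + 0×2021×3 + 43×301×5 = 256620 + 0 + 64715 = 321335
321335 mod 14147 = 10101
n ≡ 10101 (mod 14147)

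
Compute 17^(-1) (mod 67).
17^(-1) ≡ 4 (mod 67). Verification: 17 × 4 = 68 ≡ 1 (mod 67)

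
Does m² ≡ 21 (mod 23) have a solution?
By Euler's criterion: 21^{11} ≡ 22 (mod 23). Since this equals -1 (≡ 22), 21 is not a QR.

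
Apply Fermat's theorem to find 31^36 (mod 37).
By Fermat's Little Theorem, 31^{36} ≡ 1 (mod 37) since 37 is prime and gcd(31, 37) = 1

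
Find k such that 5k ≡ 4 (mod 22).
14

Since gcd(5, 22) = 1 divides 4, a solution exists.
Multiply both sides by the inverse of 5 mod 22:
  5^(-1) mod 22 = 9
  x ≡ 9 × 4 ≡ 36 ≡ 14 (mod 22)
Verification: 5 × 14 = 70 = 3 × 22 + 4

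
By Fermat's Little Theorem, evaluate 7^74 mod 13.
By Fermat: 7^{12} ≡ 1 (mod 13). 74 = 6×12 + 2. So 7^{74} ≡ 7^{2} ≡ 10 (mod 13)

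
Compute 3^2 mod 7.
2 = 2 (binary 10). Repeated squaring mod 7: 3^1 ≡ 3; 3^2 ≡ 3² = 9 ≡ 2. So 3^2 ≡ 2 (mod 7).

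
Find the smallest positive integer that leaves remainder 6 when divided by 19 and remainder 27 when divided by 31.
M = 19 × 31 = 589. M₁ = 31, y₁ ≡ 8 (mod 19). M₂ = 19, y₂ ≡ 18 (mod 31). r = 6×31×8 + 27×19×18 ≡ 120 (mod 589). The smallest positive such number is 120.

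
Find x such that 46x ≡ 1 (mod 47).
46^(-1) ≡ 46 (mod 47). Verification: 46 × 46 = 2116 ≡ 1 (mod 47)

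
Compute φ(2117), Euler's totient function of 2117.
2016

Prime factorization: 2117 = 29 × 73
Using the formula φ(n) = n × Π(1 - 1/p) for each prime factor p:
φ(2117) = 2117 × (1 - 1/29) × (1 - 1/73)
φ(2117) = 2016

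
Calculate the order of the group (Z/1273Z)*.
1188

Prime factorization: 1273 = 19 × 67
Using the formula φ(n) = n × Π(1 - 1/p) for each prime factor p:
φ(1273) = 1273 × (1 - 1/19) × (1 - 1/67)
φ(1273) = 1188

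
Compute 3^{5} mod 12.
3

Using successive squaring:
Binary expansion of 5: 101
Powers of 3 mod 12 (each is the square of the previous):
  3^1 ≡ 3 (mod 12)
  3^2 ≡ 3² = 9 ≡ 9 (mod 12)
  3^4 ≡ 9² = 81 ≡ 9 (mod 12)
5 = 4 + 1, so 3^5 = 3^4 × 3^1 ≡ 9 × 3 (mod 12)
Multiplying step by step:
  9 × 3 = 27 ≡ 3 (mod 12)
Result: 3^5 ≡ 3 (mod 12)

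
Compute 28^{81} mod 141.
34

Using successive squaring:
Binary expansion of 81: 1010001
Powers of 28 mod 141 (each is the square of the previous):
  28^1 ≡ 28 (mod 141)
  28^2 ≡ 28² = 784 ≡ 79 (mod 141)
  28^4 ≡ 79² = 6241 ≡ 37 (mod 141)
  28^8 ≡ 37² = 1369 ≡ 100 (mod 141)
  28^16 ≡ 100² = 10000 ≡ 130 (mod 141)
  28^32 ≡ 130² = 16900 ≡ 121 (mod 141)
  28^64 ≡ 121² = 14641 ≡ 118 (mod 141)
81 = 64 + 16 + 1, so 28^81 = 28^64 × 28^16 × 28^1 ≡ 118 × 130 × 28 (mod 141)
Multiplying step by step:
  118 × 130 = 15340 ≡ 112 (mod 141)
  112 × 28 = 3136 ≡ 34 (mod 141)
Result: 28^81 ≡ 34 (mod 141)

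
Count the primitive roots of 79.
24

The number of primitive roots modulo p is φ(p-1) = φ(78)
φ(78) = 24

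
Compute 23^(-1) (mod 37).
23^(-1) ≡ 29 (mod 37). Verification: 23 × 29 = 667 ≡ 1 (mod 37)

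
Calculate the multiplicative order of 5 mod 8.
Powers of 5 mod 8: 5^1≡5, 5^2≡1. Order = 2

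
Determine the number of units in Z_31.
30

Prime factorization: 31 = 31
Using the formula φ(n) = n × Π(1 - 1/p) for each prime factor p:
φ(31) = 31 × (1 - 1/31)
φ(31) = 30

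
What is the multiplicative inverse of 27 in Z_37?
27^(-1) ≡ 11 (mod 37). Verification: 27 × 11 = 297 ≡ 1 (mod 37)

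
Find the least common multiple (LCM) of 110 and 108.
5940

First find GCD(110, 108) using the Euclidean algorithm:
110 = 1 × 108 + 2
108 = 54 × 2 + 0
GCD(110, 108) = 2

LCM formula: LCM(a, b) = (a × b) / GCD(a, b)
LCM(110, 108) = (110 × 108) / 2
LCM(110, 108) = 11880 / 2
LCM(110, 108) = 5940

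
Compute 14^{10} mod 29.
13

Using successive squaring:
Binary expansion of 10: 1010
Powers of 14 mod 29 (each is the square of the previous):
  14^1 ≡ 14 (mod 29)
  14^2 ≡ 14² = 196 ≡ 22 (mod 29)
  14^4 ≡ 22² = 484 ≡ 20 (mod 29)
  14^8 ≡ 20² = 400 ≡ 23 (mod 29)
10 = 8 + 2, so 14^10 = 14^8 × 14^2 ≡ 23 × 22 (mod 29)
Multiplying step by step:
  23 × 22 = 506 ≡ 13 (mod 29)
Result: 14^10 ≡ 13 (mod 29)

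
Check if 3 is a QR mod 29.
By Euler's criterion: 3^{14} ≡ 28 (mod 29). Since this equals -1 (≡ 28), 3 is not a QR.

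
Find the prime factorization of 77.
7 × 11

Divide by primes starting from smallest:
77 ÷ 7 = 11
11 ÷ 11 = 1

77 = 7 × 11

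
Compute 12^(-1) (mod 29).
12^(-1) ≡ 17 (mod 29). Verification: 12 × 17 = 204 ≡ 1 (mod 29)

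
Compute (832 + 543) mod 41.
22

(832 + 543) = 1375
1375 mod 41 = 22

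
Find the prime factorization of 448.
2^6 × 7

Divide by primes starting from smallest:
448 ÷ 2 = 224
224 ÷ 2 = 112
112 ÷ 2 = 56
56 ÷ 2 = 28
28 ÷ 2 = 14
14 ÷ 2 = 7
7 ÷ 7 = 1

448 = 2^6 × 7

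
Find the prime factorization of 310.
2 × 5 × 31

Divide by primes starting from smallest:
310 ÷ 2 = 155
155 ÷ 5 = 31
31 ÷ 31 = 1

310 = 2 × 5 × 31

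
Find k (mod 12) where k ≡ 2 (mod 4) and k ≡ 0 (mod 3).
M = 4 × 3 = 12. M₁ = 3, y₁ ≡ 3 (mod 4). M₂ = 4, y₂ ≡ 1 (mod 3). k = 2×3×3 + 0×4×1 ≡ 6 (mod 12)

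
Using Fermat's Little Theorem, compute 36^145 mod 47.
By Fermat: 36^{46} ≡ 1 (mod 47). 145 = 3×46 + 7. So 36^{145} ≡ 36^{7} ≡ 16 (mod 47)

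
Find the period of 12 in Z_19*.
Powers of 12 mod 19: 12^1≡12, 12^2≡11, 12^3≡18, 12^4≡7, 12^5≡8, 12^6≡1. Order = 6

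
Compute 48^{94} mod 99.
36

Using successive squaring:
Binary expansion of 94: 1011110
Powers of 48 mod 99 (each is the square of the previous):
  48^1 ≡ 48 (mod 99)
  48^2 ≡ 48² = 2304 ≡ 27 (mod 99)
  48^4 ≡ 27² = 729 ≡ 36 (mod 99)
  48^8 ≡ 36² = 1296 ≡ 9 (mod 99)
  48^16 ≡ 9² = 81 ≡ 81 (mod 99)
  48^32 ≡ 81² = 6561 ≡ 27 (mod 99)
  48^64 ≡ 27² = 729 ≡ 36 (mod 99)
94 = 64 + 16 + 8 + 4 + 2, so 48^94 = 48^64 × 48^16 × 48^8 × 48^4 × 48^2 ≡ 36 × 81 × 9 × 36 × 27 (mod 99)
Multiplying step by step:
  36 × 81 = 2916 ≡ 45 (mod 99)
  45 × 9 = 405 ≡ 9 (mod 99)
  9 × 36 = 324 ≡ 27 (mod 99)
  27 × 27 = 729 ≡ 36 (mod 99)
Result: 48^94 ≡ 36 (mod 99)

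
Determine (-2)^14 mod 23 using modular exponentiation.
Using repeated squaring. (-2) ≡ 21 (mod 23). 14 = 8 + 4 + 2 (binary 1110). Repeated squaring mod 23: 21^1 ≡ 21; 21^2 ≡ 21² = 441 ≡ 4; 21^4 ≡ 4² = 16 ≡ 16; 21^8 ≡ 16² = 256 ≡ 3. Multiply: (-2)^14 ≡ 21^8 × 21^4 × 21^2 ≡ 3 × 16 × 4 (mod 23): 3 × 16 = 48 ≡ 2; 2 × 4 = 8 ≡ 8. So (-2)^14 ≡ 8 (mod 23).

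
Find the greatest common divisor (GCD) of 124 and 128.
4

Using the Euclidean algorithm:
124 = 0 × 128 + 124
128 = 1 × 124 + 4
124 = 31 × 4 + 0

GCD(124, 128) = 4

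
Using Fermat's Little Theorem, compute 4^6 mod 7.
By Fermat's Little Theorem, 4^{6} ≡ 1 (mod 7) since 7 is prime and gcd(4, 7) = 1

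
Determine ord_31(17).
Powers of 17 mod 31: 17^1≡17, 17^2≡10, 17^3≡15, 17^4≡7, 17^5≡26, 17^6≡8, 17^7≡12, 17^8≡18, 17^9≡27, 17^10≡25, 17^11≡22, 17^12≡2, 17^13≡3, 17^14≡20, 17^15≡30, 17^16≡14, 17^17≡21, 17^18≡16, 17^19≡24, 17^20≡5, 17^21≡23, 17^22≡19, 17^23≡13, 17^24≡4, 17^25≡6, 17^26≡9, 17^27≡29, 17^28≡28, 17^29≡11, 17^30≡1. Order = 30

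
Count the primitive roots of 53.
24

The number of primitive roots modulo p is φ(p-1) = φ(52)
φ(52) = 24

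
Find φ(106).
52

Prime factorization: 106 = 2 × 53
Using the formula φ(n) = n × Π(1 - 1/p) for each prime factor p:
φ(106) = 106 × (1 - 1/2) × (1 - 1/53)
φ(106) = 52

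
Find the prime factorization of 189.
3^3 × 7

Divide by primes starting from smallest:
189 ÷ 3 = 63
63 ÷ 3 = 21
21 ÷ 3 = 7
7 ÷ 7 = 1

189 = 3^3 × 7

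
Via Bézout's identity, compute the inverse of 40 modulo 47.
Extended GCD: 40(20) + 47(-17) = 1. So 40^(-1) ≡ 20 ≡ 20 (mod 47). Verify: 40 × 20 = 800 ≡ 1 (mod 47)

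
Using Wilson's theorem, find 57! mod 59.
(58)! = (57)! × (58) ≡ -1 (mod 59). So (57)! ≡ -1 × (58)^(-1) ≡ (-1)×(-1) = 1 (mod 59)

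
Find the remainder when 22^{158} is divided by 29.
By Fermat: 22^{28} ≡ 1 (mod 29). 158 = 5×28 + 18. So 22^{158} ≡ 22^{18} ≡ 23 (mod 29)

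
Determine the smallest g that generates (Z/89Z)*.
3

A primitive root g modulo p has order p-1 = 88
Prime divisors of 88: [2, 11]
g is a primitive root iff g^(88/q) ≢ 1 (mod 89) for each prime divisor q
Testing small values:
  g = 2: 2^44 ≡ 1, 2^8 ≡ 78 (mod 89) → 2^44 ≡ 1, not primitive root
  g = 3: 3^44 ≡ 88, 3^8 ≡ 64 (mod 89) → none is 1, primitive root!
The smallest primitive root is 3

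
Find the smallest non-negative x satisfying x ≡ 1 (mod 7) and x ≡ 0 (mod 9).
M = 7 × 9 = 63. M₁ = 9, y₁ ≡ 4 (mod 7). M₂ = 7, y₂ ≡ 4 (mod 9). x = 1×9×4 + 0×7×4 ≡ 36 (mod 63)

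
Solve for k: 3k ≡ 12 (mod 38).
4

Since gcd(3, 38) = 1 divides 12, a solution exists.
Multiply both sides by the inverse of 3 mod 38:
  3^(-1) mod 38 = 13
  x ≡ 13 × 12 ≡ 156 ≡ 4 (mod 38)
Verification: 3 × 4 = 12 = 0 × 38 + 12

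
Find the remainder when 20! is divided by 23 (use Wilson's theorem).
(22)! = (20)! × (21) × (22) ≡ -1 (mod 23). So (20)! ≡ -1 × [(22)(21)]^(-1) ≡ 11 (mod 23)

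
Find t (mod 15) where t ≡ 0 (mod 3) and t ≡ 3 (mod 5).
M = 3 × 5 = 15. M₁ = 5, y₁ ≡ 2 (mod 3). M₂ = 3, y₂ ≡ 2 (mod 5). t = 0×5×2 + 3×3×2 ≡ 3 (mod 15)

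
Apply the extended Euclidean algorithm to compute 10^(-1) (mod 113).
Extended GCD: 10(34) + 113(-3) = 1. So 10^(-1) ≡ 34 ≡ 34 (mod 113). Verify: 10 × 34 = 340 ≡ 1 (mod 113)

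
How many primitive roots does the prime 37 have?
Number of primitive roots mod 37 = φ(36) = 12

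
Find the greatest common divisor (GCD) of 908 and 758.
2

Using the Euclidean algorithm:
908 = 1 × 758 + 150
758 = 5 × 150 + 8
150 = 18 × 8 + 6
8 = 1 × 6 + 2
6 = 3 × 2 + 0

GCD(908, 758) = 2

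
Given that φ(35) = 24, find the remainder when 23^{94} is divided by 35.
By Euler: 23^{24} ≡ 1 (mod 35) since gcd(23, 35) = 1. 94 = 3×24 + 22. So 23^{94} ≡ 23^{22} ≡ 9 (mod 35)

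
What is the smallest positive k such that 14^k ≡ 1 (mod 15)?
Powers of 14 mod 15: 14^1≡14, 14^2≡1. Order = 2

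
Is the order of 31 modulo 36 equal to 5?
No, the actual order is 6, not 5.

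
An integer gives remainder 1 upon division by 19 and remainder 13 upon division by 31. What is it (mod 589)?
M = 19 × 31 = 589. M₁ = 31, y₁ ≡ 8 (mod 19). M₂ = 19, y₂ ≡ 18 (mod 31). y = 1×31×8 + 13×19×18 ≡ 571 (mod 589). The smallest positive such number is 571.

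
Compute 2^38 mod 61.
Using repeated squaring. 38 = 32 + 4 + 2 (binary 100110). Repeated squaring mod 61: 2^1 ≡ 2; 2^2 ≡ 2² = 4 ≡ 4; 2^4 ≡ 4² = 16 ≡ 16; 2^8 ≡ 16² = 256 ≡ 12; 2^16 ≡ 12² = 144 ≡ 22; 2^32 ≡ 22² = 484 ≡ 57. Multiply: 2^38 = 2^32 × 2^4 × 2^2 ≡ 57 × 16 × 4 (mod 61): 57 × 16 = 912 ≡ 58; 58 × 4 = 232 ≡ 49. So 2^38 ≡ 49 (mod 61).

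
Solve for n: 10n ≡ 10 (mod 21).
1

Since gcd(10, 21) = 1 divides 10, a solution exists.
Multiply both sides by the inverse of 10 mod 21:
  10^(-1) mod 21 = 19
  x ≡ 19 × 10 ≡ 190 ≡ 1 (mod 21)
Verification: 10 × 1 = 10 = 0 × 21 + 10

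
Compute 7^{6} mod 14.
7

Using successive squaring:
Binary expansion of 6: 110
Powers of 7 mod 14 (each is the square of the previous):
  7^1 ≡ 7 (mod 14)
  7^2 ≡ 7² = 49 ≡ 7 (mod 14)
  7^4 ≡ 7² = 49 ≡ 7 (mod 14)
6 = 4 + 2, so 7^6 = 7^4 × 7^2 ≡ 7 × 7 (mod 14)
Multiplying step by step:
  7 × 7 = 49 ≡ 7 (mod 14)
Result: 7^6 ≡ 7 (mod 14)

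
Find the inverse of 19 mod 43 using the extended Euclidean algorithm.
Extended GCD: 19(-9) + 43(4) = 1. So 19^(-1) ≡ 34 ≡ 34 (mod 43). Verify: 19 × 34 = 646 ≡ 1 (mod 43)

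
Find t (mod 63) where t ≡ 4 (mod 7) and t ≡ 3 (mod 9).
M = 7 × 9 = 63. M₁ = 9, y₁ ≡ 4 (mod 7). M₂ = 7, y₂ ≡ 4 (mod 9). t = 4×9×4 + 3×7×4 ≡ 39 (mod 63)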